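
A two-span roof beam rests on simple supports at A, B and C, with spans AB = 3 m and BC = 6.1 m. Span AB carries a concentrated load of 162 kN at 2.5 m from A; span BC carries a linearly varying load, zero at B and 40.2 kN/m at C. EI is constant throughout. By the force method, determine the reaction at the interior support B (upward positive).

Release continuity at B by inserting a hinge; the redundant is the internal moment M_B. The primary structure is two simply-supported spans AB and BC.
Rotations at B on the released spans (each span's end-slope, ×1/EI):
  span AB: point load 162 at a = 2.5: Pab(L + a)/(6LEI) = 61.88/EI
  span BC: triangular load, peak 40.2: 7w₀L³/(360EI) = 177.4/EI
  relative rotation θ_0 = (61.88 + 177.4)/EI = 239.3/EI
A unit hogging moment at B produces rotation L₁/(3EI) + L₂/(3EI) = 3.033/EI.
Compatibility: M_B·(L₁+L₂)/(3EI) = θ_0, giving M_B = 78.89 kN·m (hogging).
Span AB, ΣM about A with M_B applied at B: R_B^{AB}·3 = 405 + 78.89, so R_B^{AB} = 161.3 kN and R_A = 162 − 161.3 = 0.7035 kN.
Span BC, ΣM about C: R_B^{BC}·6.1 = 249.3 + 78.89, so R_B^{BC} = 53.8 kN and R_C = 122.6 − 53.8 = 68.81 kN.
R_B = 161.3 + 53.8 = 215.1 kN.

R_B = 215.1 kN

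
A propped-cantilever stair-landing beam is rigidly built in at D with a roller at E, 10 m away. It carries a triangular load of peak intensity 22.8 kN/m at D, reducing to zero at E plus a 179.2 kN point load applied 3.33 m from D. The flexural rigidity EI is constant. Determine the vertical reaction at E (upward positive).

R_E = 49.3 kN

Take the reaction at E as the redundant and release it; the primary structure is a cantilever fixed at D.
Deflection at E on the released cantilever, summing each load's contribution:
  triangular load, peak 22.8 at the fixed end: w₀L⁴/(30EI) = 7600/EI
  point load 179.2 at a = 3.33: Pa²(3L − a)/(6EI) = 8833/EI
  δ_0 = 16433/EI
Flexibility coefficient — unit upward force at E: δ_{EE} = L³/(3EI) = 333.3/EI.
Compatibility at E: δ_0 − R_E·δ_{EE} = 0, so R_E = 16433/333.3 = 49.3 kN.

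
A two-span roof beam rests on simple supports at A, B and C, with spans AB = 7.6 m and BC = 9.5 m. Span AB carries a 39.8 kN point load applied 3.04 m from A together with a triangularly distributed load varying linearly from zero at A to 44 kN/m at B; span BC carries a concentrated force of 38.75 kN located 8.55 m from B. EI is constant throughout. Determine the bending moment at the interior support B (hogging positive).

M_B = 108 kN·m

Insert a hinge at B; M_B is the redundant, and each span becomes simply supported.
End slopes at the hinge B, treating each span as simply supported:
  span AB: point load 39.8 at a = 3.04: Pab(L + a)/(6LEI) = 128.7/EI
  span AB: triangular load, peak 44: w₀L³/(45EI) = 429.2/EI
  span BC: point load 38.75 at a = 8.55: Pab(L + b)/(6LEI) = 57.7/EI
  relative rotation θ_0 = (558 + 57.7)/EI = 615.7/EI
A unit hogging moment at B produces rotation L₁/(3EI) + L₂/(3EI) = 5.7/EI.
Compatibility: M_B·(L₁+L₂)/(3EI) = θ_0, giving M_B = 108 kN·m (hogging).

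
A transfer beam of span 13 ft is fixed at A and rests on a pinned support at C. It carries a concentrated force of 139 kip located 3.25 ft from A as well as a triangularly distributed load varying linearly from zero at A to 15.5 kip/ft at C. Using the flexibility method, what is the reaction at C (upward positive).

R_C = 67.36 kip

Remove the prop at C; the released (primary) structure is a cantilever built in at A.
Free-end deflection of the primary structure under the applied loading (downward +):
  point load 139 at a = 3.25: Pa²(3L − a)/(6EI) = 8748/EI
  triangular load, peak 15.5 at the free end: 11w₀L⁴/(120EI) = 40580/EI
  δ_0 = 49328/EI
Tip deflection under a unit load at C: L³/(3EI) = 732.3/EI.
The prop prevents deflection at C: R_C = δ_0/δ_{CC} = 49328/732.3 = 67.36 kip.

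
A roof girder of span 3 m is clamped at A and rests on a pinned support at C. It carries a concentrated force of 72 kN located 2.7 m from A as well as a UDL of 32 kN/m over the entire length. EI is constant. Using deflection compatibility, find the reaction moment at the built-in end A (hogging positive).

Take the reaction at C as the redundant and release it; the primary structure is a cantilever fixed at A.
Deflection at C on the released cantilever, summing each load's contribution:
  point load 72 at a = 2.7: Pa²(3L − a)/(6EI) = 551.1/EI
  UDL 32: wL⁴/(8EI) = 324/EI
  δ_0 = 875.1/EI
Flexibility coefficient — unit upward force at C: δ_{CC} = L³/(3EI) = 9/EI.
The prop prevents deflection at C: R_C = δ_0/δ_{CC} = 875.1/9 = 97.24 kN.
Moment equilibrium about A: M_A = Σ(load moments about A) − R_C·L = 338.4 − 97.24×3 = 46.69 kN·m.

M_A = 46.69 kN·m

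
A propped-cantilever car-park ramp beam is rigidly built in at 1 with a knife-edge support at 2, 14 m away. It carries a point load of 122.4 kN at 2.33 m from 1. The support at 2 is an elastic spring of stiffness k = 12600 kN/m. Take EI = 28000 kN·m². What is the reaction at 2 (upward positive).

Release the roller at 2. Primary structure: cantilever fixed at 1.
Primary-structure tip deflection at 2 by superposition:
  point load 122.4 at a = 2.33: Pa²(3L − a)/(6EI) = 4393/EI
Flexibility coefficient — unit upward force at 2: δ_{22} = L³/(3EI) = 914.7/EI.
With EI = 28000 kN·m²: δ_0 = 0.15691 m and δ_{22} = 0.032667 m/kN.
Compatibility — the spring shortens by R_2/k under the reaction it provides: δ_0 − R_2·δ_{22} = R_2/k. With 1/k = 0.000079 m/kN, R_2 = δ_0 / (δ_{22} + 1/k) = 0.15691 / (0.032667 + 0.000079) = 4.792 kN.

R_2 = 4.792 kN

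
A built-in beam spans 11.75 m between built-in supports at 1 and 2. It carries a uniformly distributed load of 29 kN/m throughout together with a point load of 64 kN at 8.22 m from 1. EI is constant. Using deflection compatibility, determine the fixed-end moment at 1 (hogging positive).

M_1 = 381.1 kN·m

Take the two fixed-end moments M_1, M_2 as redundants; the released structure is the simple span 12.
End rotations of the released simple span under the applied load (×1/EI):
  at 1: UDL 29: wL³/(24EI) = 1960/EI
  at 2: UDL 29: wL³/(24EI) = 1960/EI
  at 1: point load 64 at a = 8.22: Pab(L + b)/(6LEI) = 402.5/EI
  at 2: point load 64 at a = 8.22: Pab(L + a)/(6LEI) = 526/EI
  θ_10 = 2363/EI,  θ_20 = 2486/EI
Flexibility coefficients: a unit moment at one end gives L/(3EI) there and L/(6EI) at the far end, so f₁₁ = f₂₂ = 3.917/EI and f₁₂ = f₂₁ = 1.958/EI.
Compatibility — zero rotation at each built-in end:
  3.917 M_1 + 1.958 M_2 = 2363
  1.958 M_1 + 3.917 M_2 = 2486
Solving the pair gives M_1 = 381.1 kN·m and M_2 = 444.2 kN·m (hogging).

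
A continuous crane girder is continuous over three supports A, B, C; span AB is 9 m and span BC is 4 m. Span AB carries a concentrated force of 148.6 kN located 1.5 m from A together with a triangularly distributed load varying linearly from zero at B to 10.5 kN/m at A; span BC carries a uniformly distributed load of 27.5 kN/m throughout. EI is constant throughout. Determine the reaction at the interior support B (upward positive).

R_B = 141.1 kN

Release continuity at B by inserting a hinge; the redundant is the internal moment M_B. The primary structure is two simply-supported spans AB and BC.
End slopes at the hinge B, treating each span as simply supported:
  span AB: point load 148.6 at a = 1.5: Pab(L + a)/(6LEI) = 325.1/EI
  span AB: triangular load, peak 10.5: 7w₀L³/(360EI) = 148.8/EI
  span BC: UDL 27.5: wL³/(24EI) = 73.33/EI
  relative rotation θ_0 = (473.9 + 73.33)/EI = 547.2/EI
A unit hogging moment at B produces rotation L₁/(3EI) + L₂/(3EI) = 4.333/EI.
Compatibility: M_B·(L₁+L₂)/(3EI) = θ_0, giving M_B = 126.3 kN·m (hogging).
Span AB, ΣM about A with M_B applied at B: R_B^{AB}·9 = 364.6 + 126.3, so R_B^{AB} = 54.55 kN and R_A = 195.8 − 54.55 = 141.3 kN.
Span BC, ΣM about C: R_B^{BC}·4 = 220 + 126.3, so R_B^{BC} = 86.57 kN and R_C = 110 − 86.57 = 23.43 kN.
R_B = 54.55 + 86.57 = 141.1 kN.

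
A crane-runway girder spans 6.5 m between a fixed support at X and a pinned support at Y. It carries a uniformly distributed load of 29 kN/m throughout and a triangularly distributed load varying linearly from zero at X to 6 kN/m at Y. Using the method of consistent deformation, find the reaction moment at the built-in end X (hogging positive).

M_X = 167.9 kN·m

Release the roller at Y. Primary structure: cantilever fixed at X.
Downward deflection at the released point Y due to the loads:
  UDL 29: wL⁴/(8EI) = 6471/EI
  triangular load, peak 6 at the free end: 11w₀L⁴/(120EI) = 981.8/EI
  δ_0 = 7453/EI
Flexibility coefficient — unit upward force at Y: δ_{YY} = L³/(3EI) = 91.54/EI.
Compatibility at Y: δ_0 − R_Y·δ_{YY} = 0, so R_Y = 7453/91.54 = 81.41 kN.
Moment equilibrium about X: M_X = Σ(load moments about X) − R_Y·L = 697.1 − 81.41×6.5 = 167.9 kN·m.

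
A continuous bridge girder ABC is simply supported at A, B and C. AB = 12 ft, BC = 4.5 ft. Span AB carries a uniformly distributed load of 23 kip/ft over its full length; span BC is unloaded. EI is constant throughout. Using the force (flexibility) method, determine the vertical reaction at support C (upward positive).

Insert a hinge at B; M_B is the redundant, and each span becomes simply supported.
End slopes at the hinge B, treating each span as simply supported:
  span AB: UDL 23: wL³/(24EI) = 1656/EI
  relative rotation θ_0 = (1656 + 0)/EI = 1656/EI
A unit hogging moment at B produces rotation L₁/(3EI) + L₂/(3EI) = 5.5/EI.
Slope continuity at B: θ_0 = M_B·5.5/EI, so M_B = 1656/5.5 = 301.1 kip·ft (hogging).
Span BC, ΣM about C: R_B^{BC}·4.5 = 0 + 301.1, so R_B^{BC} = 66.91 kip and R_C = 0 − 66.91 = -66.91 kip.

R_C = -66.91 kip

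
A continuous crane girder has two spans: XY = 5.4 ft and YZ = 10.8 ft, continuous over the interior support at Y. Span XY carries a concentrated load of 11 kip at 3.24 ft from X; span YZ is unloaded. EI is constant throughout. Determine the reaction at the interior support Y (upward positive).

Insert a hinge at Y; M_Y is the redundant, and each span becomes simply supported.
Rotations at Y on the released spans (each span's end-slope, ×1/EI):
  span XY: point load 11 at a = 3.24: Pab(L + a)/(6LEI) = 20.53/EI
  relative rotation θ_0 = (20.53 + 0)/EI = 20.53/EI
A unit hogging moment at Y produces rotation L₁/(3EI) + L₂/(3EI) = 5.4/EI.
Compatibility: M_Y·(L₁+L₂)/(3EI) = θ_0, giving M_Y = 3.802 kip·ft (hogging).
Span XY, ΣM about X with M_Y applied at Y: R_Y^{XY}·5.4 = 35.64 + 3.802, so R_Y^{XY} = 7.304 kip and R_X = 11 − 7.304 = 3.696 kip.
Span YZ, ΣM about Z: R_Y^{YZ}·10.8 = 0 + 3.802, so R_Y^{YZ} = 0.352 kip and R_Z = 0 − 0.352 = -0.352 kip.
R_Y = 7.304 + 0.352 = 7.656 kip.

R_Y = 7.656 kip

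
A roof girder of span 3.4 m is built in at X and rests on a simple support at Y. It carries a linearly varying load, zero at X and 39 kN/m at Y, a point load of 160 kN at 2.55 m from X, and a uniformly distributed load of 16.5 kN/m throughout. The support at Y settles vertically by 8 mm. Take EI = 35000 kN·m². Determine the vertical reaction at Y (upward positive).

Release the roller at Y. Primary structure: cantilever fixed at X.
Primary-structure tip deflection at Y by superposition:
  triangular load, peak 39 at the free end: 11w₀L⁴/(120EI) = 477.7/EI
  point load 160 at a = 2.55: Pa²(3L − a)/(6EI) = 1327/EI
  UDL 16.5: wL⁴/(8EI) = 275.6/EI
  δ_0 = 2080/EI
Flexibility coefficient — unit upward force at Y: δ_{YY} = L³/(3EI) = 13.1/EI.
With EI = 35000 kN·m²: δ_0 = 0.059425 m and δ_{YY} = 0.000374 m/kN.
Compatibility — the beam at Y must follow the support down by 0.008 m: δ_0 − R_Y·δ_{YY} = 0.008, so R_Y = (0.059425 − 0.008)/0.000374 = 137.4 kN.

R_Y = 137.4 kN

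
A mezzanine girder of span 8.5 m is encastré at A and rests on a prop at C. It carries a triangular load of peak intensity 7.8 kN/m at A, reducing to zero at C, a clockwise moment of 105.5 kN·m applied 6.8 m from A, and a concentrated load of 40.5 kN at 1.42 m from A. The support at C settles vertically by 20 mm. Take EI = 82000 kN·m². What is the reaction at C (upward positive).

Take the reaction at C as the redundant and release it; the primary structure is a cantilever fixed at A.
Deflection at C on the released cantilever, summing each load's contribution:
  triangular load, peak 7.8 at the fixed end: w₀L⁴/(30EI) = 1357/EI
  clockwise couple 105.5 at a = 6.8: M₀a(2L − a)/(2EI) = 3659/EI
  point load 40.5 at a = 1.42: Pa²(3L − a)/(6EI) = 327.7/EI
  δ_0 = 5344/EI
Tip deflection under a unit load at C: L³/(3EI) = 204.7/EI.
With EI = 82000 kN·m²: δ_0 = 0.065167 m and δ_{CC} = 0.002496 m/kN.
Compatibility — the beam at C must follow the support down by 0.02 m: δ_0 − R_C·δ_{CC} = 0.02, so R_C = (0.065167 − 0.02)/0.002496 = 18.09 kN.

R_C = 18.09 kN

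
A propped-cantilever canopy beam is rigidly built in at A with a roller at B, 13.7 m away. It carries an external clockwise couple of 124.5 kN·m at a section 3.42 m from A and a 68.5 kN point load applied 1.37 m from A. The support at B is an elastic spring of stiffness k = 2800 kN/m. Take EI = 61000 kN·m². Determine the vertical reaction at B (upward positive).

Choose R_B as the redundant. The primary structure is the cantilever fixed at A.
Deflection at B on the released cantilever, summing each load's contribution:
  clockwise couple 124.5 at a = 3.42: M₀a(2L − a)/(2EI) = 5105/EI
  point load 68.5 at a = 1.37: Pa²(3L − a)/(6EI) = 851.3/EI
  δ_0 = 5957/EI
Flexibility coefficient — unit upward force at B: δ_{BB} = L³/(3EI) = 857.1/EI.
With EI = 61000 kN·m²: δ_0 = 0.097648 m and δ_{BB} = 0.014051 m/kN.
Compatibility — the spring shortens by R_B/k under the reaction it provides: δ_0 − R_B·δ_{BB} = R_B/k. With 1/k = 0.000357 m/kN, R_B = δ_0 / (δ_{BB} + 1/k) = 0.097648 / (0.014051 + 0.000357) = 6.777 kN.

R_B = 6.777 kN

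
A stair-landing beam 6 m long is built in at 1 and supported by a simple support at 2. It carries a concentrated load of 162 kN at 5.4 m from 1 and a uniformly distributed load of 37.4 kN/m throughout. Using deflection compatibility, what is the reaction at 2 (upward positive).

R_2 = 221.9 kN

Take the reaction at 2 as the redundant and release it; the primary structure is a cantilever fixed at 1.
Deflection at 2 on the released cantilever, summing each load's contribution:
  point load 162 at a = 5.4: Pa²(3L − a)/(6EI) = 9920/EI
  UDL 37.4: wL⁴/(8EI) = 6059/EI
  δ_0 = 15979/EI
Flexibility coefficient — unit upward force at 2: δ_{22} = L³/(3EI) = 72/EI.
Compatibility at 2: δ_0 − R_2·δ_{22} = 0, so R_2 = 15979/72 = 221.9 kN.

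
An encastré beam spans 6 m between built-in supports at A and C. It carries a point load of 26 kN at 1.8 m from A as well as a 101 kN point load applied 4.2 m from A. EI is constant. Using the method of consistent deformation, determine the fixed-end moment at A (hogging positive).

Take the two fixed-end moments M_A, M_C as redundants; the released structure is the simple span AC.
On the primary (simply-supported) span, the end slopes from the loading are:
  at A: point load 26 at a = 1.8: Pab(L + b)/(6LEI) = 55.69/EI
  at C: point load 26 at a = 1.8: Pab(L + a)/(6LEI) = 42.59/EI
  at A: point load 101 at a = 4.2: Pab(L + b)/(6LEI) = 165.4/EI
  at C: point load 101 at a = 4.2: Pab(L + a)/(6LEI) = 216.3/EI
  θ_A0 = 221.1/EI,  θ_C0 = 258.9/EI
Flexibility coefficients: a unit moment at one end gives L/(3EI) there and L/(6EI) at the far end, so f₁₁ = f₂₂ = 2/EI and f₁₂ = f₂₁ = 1/EI.
Compatibility — zero rotation at each built-in end:
  2 M_A + 1 M_C = 221.1
  1 M_A + 2 M_C = 258.9
Solving the pair gives M_A = 61.11 kN·m and M_C = 98.91 kN·m (hogging).

M_A = 61.11 kN·m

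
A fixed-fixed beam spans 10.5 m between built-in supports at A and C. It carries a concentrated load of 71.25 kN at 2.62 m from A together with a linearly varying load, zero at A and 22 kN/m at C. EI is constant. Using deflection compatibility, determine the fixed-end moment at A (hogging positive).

M_A = 186 kN·m

Release both end moments; the primary structure is a simply-supported span AC with redundants M_A and M_C.
Simple-span end rotations at A and C under the given loads:
  at A: point load 71.25 at a = 2.62: Pab(L + b)/(6LEI) = 429.2/EI
  at C: point load 71.25 at a = 2.62: Pab(L + a)/(6LEI) = 306.3/EI
  at A: triangular load, peak 22: 7w₀L³/(360EI) = 495.2/EI
  at C: triangular load, peak 22: w₀L³/(45EI) = 566/EI
  θ_A0 = 924.4/EI,  θ_C0 = 872.3/EI
Flexibility coefficients: a unit moment at one end gives L/(3EI) there and L/(6EI) at the far end, so f₁₁ = f₂₂ = 3.5/EI and f₁₂ = f₂₁ = 1.75/EI.
Compatibility — zero rotation at each built-in end:
  3.5 M_A + 1.75 M_C = 924.4
  1.75 M_A + 3.5 M_C = 872.3
Solving the pair gives M_A = 186 kN·m and M_C = 156.2 kN·m (hogging).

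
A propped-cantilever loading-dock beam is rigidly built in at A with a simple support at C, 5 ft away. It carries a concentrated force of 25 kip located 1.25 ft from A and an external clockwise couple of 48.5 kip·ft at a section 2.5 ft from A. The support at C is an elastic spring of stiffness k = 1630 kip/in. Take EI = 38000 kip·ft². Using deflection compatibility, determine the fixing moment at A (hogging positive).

Choose R_C as the redundant. The primary structure is the cantilever fixed at A.
Deflection at C on the released cantilever, summing each load's contribution:
  point load 25 at a = 1.25: Pa²(3L − a)/(6EI) = 89.52/EI
  clockwise couple 48.5 at a = 2.5: M₀a(2L − a)/(2EI) = 454.7/EI
  δ_0 = 544.2/EI
Tip deflection under a unit load at C: L³/(3EI) = 41.67/EI.
With EI = 38000 kip·ft²: δ_0 = 0.014321 ft and δ_{CC} = 0.001096 ft/kip.
Compatibility — the spring shortens by R_C/k under the reaction it provides: δ_0 − R_C·δ_{CC} = R_C/k. With 1/k = 1/(1630×12) ft/kip = 0.000051 ft/kip, R_C = δ_0 / (δ_{CC} + 1/k) = 0.014321 / (0.001096 + 0.000051) = 12.48 kip.
Moment equilibrium about A: M_A = Σ(load moments about A) − R_C·L = 79.75 − 12.48×5 = 17.35 kip·ft.

M_A = 17.35 kip·ft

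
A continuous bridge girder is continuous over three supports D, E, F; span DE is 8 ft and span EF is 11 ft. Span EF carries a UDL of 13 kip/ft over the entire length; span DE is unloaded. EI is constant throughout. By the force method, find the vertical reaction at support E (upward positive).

Release continuity at E by inserting a hinge; the redundant is the internal moment M_E. The primary structure is two simply-supported spans DE and EF.
Discontinuity in slope at E on the released structure — sum the simple-span end rotations:
  span EF: UDL 13: wL³/(24EI) = 721/EI
  relative rotation θ_0 = (0 + 721)/EI = 721/EI
A unit hogging moment at E produces rotation L₁/(3EI) + L₂/(3EI) = 6.333/EI.
Compatibility: M_E·(L₁+L₂)/(3EI) = θ_0, giving M_E = 113.8 kip·ft (hogging).
Span DE, ΣM about D with M_E applied at E: R_E^{DE}·8 = 0 + 113.8, so R_E^{DE} = 14.23 kip and R_D = 0 − 14.23 = -14.23 kip.
Span EF, ΣM about F: R_E^{EF}·11 = 786.5 + 113.8, so R_E^{EF} = 81.85 kip and R_F = 143 − 81.85 = 61.15 kip.
R_E = 14.23 + 81.85 = 96.08 kip.

R_E = 96.08 kip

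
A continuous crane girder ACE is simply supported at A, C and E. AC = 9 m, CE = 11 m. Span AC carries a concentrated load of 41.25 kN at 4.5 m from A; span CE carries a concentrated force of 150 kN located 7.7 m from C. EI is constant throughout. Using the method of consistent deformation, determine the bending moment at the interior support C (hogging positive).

Insert a hinge at C; M_C is the redundant, and each span becomes simply supported.
End slopes at the hinge C, treating each span as simply supported:
  span AC: point load 41.25 at a = 4.5: Pab(L + a)/(6LEI) = 208.8/EI
  span CE: point load 150 at a = 7.7: Pab(L + b)/(6LEI) = 825.8/EI
  relative rotation θ_0 = (208.8 + 825.8)/EI = 1035/EI
A unit hogging moment at C produces rotation L₁/(3EI) + L₂/(3EI) = 6.667/EI.
Compatibility: M_C·(L₁+L₂)/(3EI) = θ_0, giving M_C = 155.2 kN·m (hogging).

M_C = 155.2 kN·m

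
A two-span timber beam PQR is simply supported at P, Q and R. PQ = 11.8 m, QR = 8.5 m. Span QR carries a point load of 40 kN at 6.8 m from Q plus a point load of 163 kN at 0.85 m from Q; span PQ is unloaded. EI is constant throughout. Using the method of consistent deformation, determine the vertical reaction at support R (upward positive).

Release continuity at Q by inserting a hinge; the redundant is the internal moment M_Q. The primary structure is two simply-supported spans PQ and QR.
Discontinuity in slope at Q on the released structure — sum the simple-span end rotations:
  span QR: point load 40 at a = 6.8: Pab(L + b)/(6LEI) = 92.48/EI
  span QR: point load 163 at a = 0.85: Pab(L + b)/(6LEI) = 335.6/EI
  relative rotation θ_0 = (0 + 428.1)/EI = 428.1/EI
A unit hogging moment at Q produces rotation L₁/(3EI) + L₂/(3EI) = 6.767/EI.
Slope continuity at Q: θ_0 = M_Q·6.767/EI, so M_Q = 428.1/6.767 = 63.27 kN·m (hogging).
Span QR, ΣM about R: R_Q^{QR}·8.5 = 1315 + 63.27, so R_Q^{QR} = 162.1 kN and R_R = 203 − 162.1 = 40.86 kN.

R_R = 40.86 kN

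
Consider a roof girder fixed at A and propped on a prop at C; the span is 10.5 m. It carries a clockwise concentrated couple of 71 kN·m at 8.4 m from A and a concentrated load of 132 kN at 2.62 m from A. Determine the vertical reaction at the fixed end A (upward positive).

R_A = 111 kN

Remove the prop at C; the released (primary) structure is a cantilever built in at A.
Primary-structure tip deflection at C by superposition:
  clockwise couple 71 at a = 8.4: M₀a(2L − a)/(2EI) = 3757/EI
  point load 132 at a = 2.62: Pa²(3L − a)/(6EI) = 4361/EI
  δ_0 = 8119/EI
Flexibility coefficient — unit upward force at C: δ_{CC} = L³/(3EI) = 385.9/EI.
Compatibility at C: δ_0 − R_C·δ_{CC} = 0, so R_C = 8119/385.9 = 21.04 kN.
Vertical equilibrium: R_A = ΣP − R_C = 132 − 21.04 = 111 kN.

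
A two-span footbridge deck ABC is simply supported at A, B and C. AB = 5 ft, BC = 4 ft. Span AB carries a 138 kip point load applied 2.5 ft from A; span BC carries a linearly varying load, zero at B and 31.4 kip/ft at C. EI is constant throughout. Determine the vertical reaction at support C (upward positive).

R_C = 20.64 kip

Release continuity at B by inserting a hinge; the redundant is the internal moment M_B. The primary structure is two simply-supported spans AB and BC.
Rotations at B on the released spans (each span's end-slope, ×1/EI):
  span AB: point load 138 at a = 2.5: Pab(L + a)/(6LEI) = 215.6/EI
  span BC: triangular load, peak 31.4: 7w₀L³/(360EI) = 39.08/EI
  relative rotation θ_0 = (215.6 + 39.08)/EI = 254.7/EI
A unit hogging moment at B produces rotation L₁/(3EI) + L₂/(3EI) = 3/EI.
Compatibility: M_B·(L₁+L₂)/(3EI) = θ_0, giving M_B = 84.9 kip·ft (hogging).
Span BC, ΣM about C: R_B^{BC}·4 = 83.73 + 84.9, so R_B^{BC} = 42.16 kip and R_C = 62.8 − 42.16 = 20.64 kip.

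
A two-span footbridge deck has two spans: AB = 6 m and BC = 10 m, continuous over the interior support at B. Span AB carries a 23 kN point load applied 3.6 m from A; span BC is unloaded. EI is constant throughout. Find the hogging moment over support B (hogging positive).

Take M_B as the redundant. Released structure: two simple spans AB and BC with a hinge at B.
End slopes at the hinge B, treating each span as simply supported:
  span AB: point load 23 at a = 3.6: Pab(L + a)/(6LEI) = 52.99/EI
  relative rotation θ_0 = (52.99 + 0)/EI = 52.99/EI
A unit hogging moment at B produces rotation L₁/(3EI) + L₂/(3EI) = 5.333/EI.
Slope continuity at B: θ_0 = M_B·5.333/EI, so M_B = 52.99/5.333 = 9.936 kN·m (hogging).

M_B = 9.936 kN·m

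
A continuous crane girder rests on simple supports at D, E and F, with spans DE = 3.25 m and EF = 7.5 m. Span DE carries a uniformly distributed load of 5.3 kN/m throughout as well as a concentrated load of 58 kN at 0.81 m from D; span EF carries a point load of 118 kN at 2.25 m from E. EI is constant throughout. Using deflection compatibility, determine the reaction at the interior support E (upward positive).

R_E = 158.1 kN

Insert a hinge at E; M_E is the redundant, and each span becomes simply supported.
Discontinuity in slope at E on the released structure — sum the simple-span end rotations:
  span DE: UDL 5.3: wL³/(24EI) = 7.581/EI
  span DE: point load 58 at a = 0.81: Pab(L + a)/(6LEI) = 23.87/EI
  span EF: point load 118 at a = 2.25: Pab(L + b)/(6LEI) = 394.9/EI
  relative rotation θ_0 = (31.45 + 394.9)/EI = 426.4/EI
A unit hogging moment at E produces rotation L₁/(3EI) + L₂/(3EI) = 3.583/EI.
Compatibility: M_E·(L₁+L₂)/(3EI) = θ_0, giving M_E = 119 kN·m (hogging).
Span DE, ΣM about D with M_E applied at E: R_E^{DE}·3.25 = 74.97 + 119, so R_E^{DE} = 59.68 kN and R_D = 75.22 − 59.68 = 15.54 kN.
Span EF, ΣM about F: R_E^{EF}·7.5 = 619.5 + 119, so R_E^{EF} = 98.47 kN and R_F = 118 − 98.47 = 19.53 kN.
R_E = 59.68 + 98.47 = 158.1 kN.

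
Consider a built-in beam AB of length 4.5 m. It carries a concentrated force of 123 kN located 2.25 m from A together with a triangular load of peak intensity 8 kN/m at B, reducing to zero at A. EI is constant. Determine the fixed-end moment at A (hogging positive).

M_A = 74.59 kN·m

Take the two fixed-end moments M_A, M_B as redundants; the released structure is the simple span AB.
End rotations of the released simple span under the applied load (×1/EI):
  at A: point load 123 at a = 2.25: Pab(L + b)/(6LEI) = 155.7/EI
  at B: point load 123 at a = 2.25: Pab(L + a)/(6LEI) = 155.7/EI
  at A: triangular load, peak 8: 7w₀L³/(360EI) = 14.18/EI
  at B: triangular load, peak 8: w₀L³/(45EI) = 16.2/EI
  θ_A0 = 169.8/EI,  θ_B0 = 171.9/EI
Flexibility coefficients: a unit moment at one end gives L/(3EI) there and L/(6EI) at the far end, so f₁₁ = f₂₂ = 1.5/EI and f₁₂ = f₂₁ = 0.75/EI.
Compatibility — zero rotation at each built-in end:
  1.5 M_A + 0.75 M_B = 169.8
  0.75 M_A + 1.5 M_B = 171.9
Solving the pair gives M_A = 74.59 kN·m and M_B = 77.29 kN·m (hogging).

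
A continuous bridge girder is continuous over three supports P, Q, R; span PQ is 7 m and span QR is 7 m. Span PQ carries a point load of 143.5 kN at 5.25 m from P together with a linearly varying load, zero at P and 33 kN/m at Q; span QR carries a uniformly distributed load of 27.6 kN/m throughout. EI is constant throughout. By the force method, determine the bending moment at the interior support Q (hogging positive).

Release continuity at Q by inserting a hinge; the redundant is the internal moment M_Q. The primary structure is two simply-supported spans PQ and QR.
End slopes at the hinge Q, treating each span as simply supported:
  span PQ: point load 143.5 at a = 5.25: Pab(L + a)/(6LEI) = 384.5/EI
  span PQ: triangular load, peak 33: w₀L³/(45EI) = 251.5/EI
  span QR: UDL 27.6: wL³/(24EI) = 394.4/EI
  relative rotation θ_0 = (636.1 + 394.4)/EI = 1031/EI
A unit hogging moment at Q produces rotation L₁/(3EI) + L₂/(3EI) = 4.667/EI.
Compatibility: M_Q·(L₁+L₂)/(3EI) = θ_0, giving M_Q = 220.8 kN·m (hogging).

M_Q = 220.8 kN·m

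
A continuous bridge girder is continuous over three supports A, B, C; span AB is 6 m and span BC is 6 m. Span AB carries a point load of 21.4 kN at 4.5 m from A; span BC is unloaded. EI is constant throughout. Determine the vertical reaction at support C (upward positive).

R_C = -1.755 kN

Take M_B as the redundant. Released structure: two simple spans AB and BC with a hinge at B.
Discontinuity in slope at B on the released structure — sum the simple-span end rotations:
  span AB: point load 21.4 at a = 4.5: Pab(L + a)/(6LEI) = 42.13/EI
  relative rotation θ_0 = (42.13 + 0)/EI = 42.13/EI
A unit hogging moment at B produces rotation L₁/(3EI) + L₂/(3EI) = 4/EI.
Compatibility: M_B·(L₁+L₂)/(3EI) = θ_0, giving M_B = 10.53 kN·m (hogging).
Span BC, ΣM about C: R_B^{BC}·6 = 0 + 10.53, so R_B^{BC} = 1.755 kN and R_C = 0 − 1.755 = -1.755 kN.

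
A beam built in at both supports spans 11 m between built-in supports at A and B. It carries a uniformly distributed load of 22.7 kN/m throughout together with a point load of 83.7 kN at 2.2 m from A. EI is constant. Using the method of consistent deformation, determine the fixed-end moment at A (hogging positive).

M_A = 346.7 kN·m

Release both end moments; the primary structure is a simply-supported span AB with redundants M_A and M_B.
End rotations of the released simple span under the applied load (×1/EI):
  at A: UDL 22.7: wL³/(24EI) = 1259/EI
  at B: UDL 22.7: wL³/(24EI) = 1259/EI
  at A: point load 83.7 at a = 2.2: Pab(L + b)/(6LEI) = 486.1/EI
  at B: point load 83.7 at a = 2.2: Pab(L + a)/(6LEI) = 324.1/EI
  θ_A0 = 1745/EI,  θ_B0 = 1583/EI
Flexibility coefficients: a unit moment at one end gives L/(3EI) there and L/(6EI) at the far end, so f₁₁ = f₂₂ = 3.667/EI and f₁₂ = f₂₁ = 1.833/EI.
Compatibility — zero rotation at each built-in end:
  3.667 M_A + 1.833 M_B = 1745
  1.833 M_A + 3.667 M_B = 1583
Solving the pair gives M_A = 346.7 kN·m and M_B = 258.4 kN·m (hogging).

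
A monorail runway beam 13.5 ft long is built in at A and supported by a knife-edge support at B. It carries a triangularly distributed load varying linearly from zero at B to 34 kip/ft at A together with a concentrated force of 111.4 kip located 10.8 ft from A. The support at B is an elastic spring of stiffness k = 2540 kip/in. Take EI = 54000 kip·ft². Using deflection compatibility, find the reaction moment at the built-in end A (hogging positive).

M_A = 561.1 kip·ft

Release the roller at B. Primary structure: cantilever fixed at A.
Downward deflection at the released point B due to the loads:
  triangular load, peak 34 at the fixed end: w₀L⁴/(30EI) = 37644/EI
  point load 111.4 at a = 10.8: Pa²(3L − a)/(6EI) = 64319/EI
  δ_0 = 101963/EI
Flexibility coefficient — unit upward force at B: δ_{BB} = L³/(3EI) = 820.1/EI.
With EI = 54000 kip·ft²: δ_0 = 1.8882 ft and δ_{BB} = 0.015187 ft/kip.
Compatibility — the spring shortens by R_B/k under the reaction it provides: δ_0 − R_B·δ_{BB} = R_B/k. With 1/k = 1/(2540×12) ft/kip = 0.000033 ft/kip, R_B = δ_0 / (δ_{BB} + 1/k) = 1.8882 / (0.015187 + 0.000033) = 124.1 kip.
Moment equilibrium about A: M_A = Σ(load moments about A) − R_B·L = 2236 − 124.1×13.5 = 561.1 kip·ft.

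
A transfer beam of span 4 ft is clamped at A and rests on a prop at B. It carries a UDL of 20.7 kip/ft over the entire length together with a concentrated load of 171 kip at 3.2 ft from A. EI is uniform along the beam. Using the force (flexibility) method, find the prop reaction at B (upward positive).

R_B = 151.4 kip

Take the reaction at B as the redundant and release it; the primary structure is a cantilever fixed at A.
Downward deflection at the released point B due to the loads:
  UDL 20.7: wL⁴/(8EI) = 662.4/EI
  point load 171 at a = 3.2: Pa²(3L − a)/(6EI) = 2568/EI
  δ_0 = 3231/EI
Tip deflection under a unit load at B: L³/(3EI) = 21.33/EI.
The prop prevents deflection at B: R_B = δ_0/δ_{BB} = 3231/21.33 = 151.4 kip.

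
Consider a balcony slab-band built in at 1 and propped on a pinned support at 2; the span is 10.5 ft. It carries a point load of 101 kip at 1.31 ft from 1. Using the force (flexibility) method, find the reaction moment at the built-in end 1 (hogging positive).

Choose R_2 as the redundant. The primary structure is the cantilever fixed at 1.
Downward deflection at the released point 2 due to the loads:
  point load 101 at a = 1.31: Pa²(3L − a)/(6EI) = 872.1/EI
Tip deflection under a unit load at 2: L³/(3EI) = 385.9/EI.
Compatibility at 2: δ_0 − R_2·δ_{22} = 0, so R_2 = 872.1/385.9 = 2.26 kip.
Moment equilibrium about 1: M_1 = Σ(load moments about 1) − R_2·L = 132.3 − 2.26×10.5 = 108.6 kip·ft.

M_1 = 108.6 kip·ft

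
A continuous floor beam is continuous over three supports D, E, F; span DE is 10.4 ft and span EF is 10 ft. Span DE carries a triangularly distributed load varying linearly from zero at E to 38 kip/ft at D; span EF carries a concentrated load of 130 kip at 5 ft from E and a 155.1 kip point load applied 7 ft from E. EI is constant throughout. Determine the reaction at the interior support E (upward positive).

Release continuity at E by inserting a hinge; the redundant is the internal moment M_E. The primary structure is two simply-supported spans DE and EF.
Discontinuity in slope at E on the released structure — sum the simple-span end rotations:
  span DE: triangular load, peak 38: 7w₀L³/(360EI) = 831.1/EI
  span EF: point load 130 at a = 5: Pab(L + b)/(6LEI) = 812.5/EI
  span EF: point load 155.1 at a = 7: Pab(L + b)/(6LEI) = 705.7/EI
  relative rotation θ_0 = (831.1 + 1518)/EI = 2349/EI
A unit hogging moment at E produces rotation L₁/(3EI) + L₂/(3EI) = 6.8/EI.
Compatibility: M_E·(L₁+L₂)/(3EI) = θ_0, giving M_E = 345.5 kip·ft (hogging).
Span DE, ΣM about D with M_E applied at E: R_E^{DE}·10.4 = 685 + 345.5, so R_E^{DE} = 99.09 kip and R_D = 197.6 − 99.09 = 98.51 kip.
Span EF, ΣM about F: R_E^{EF}·10 = 1115 + 345.5, so R_E^{EF} = 146.1 kip and R_F = 285.1 − 146.1 = 139 kip.
R_E = 99.09 + 146.1 = 245.2 kip.

R_E = 245.2 kip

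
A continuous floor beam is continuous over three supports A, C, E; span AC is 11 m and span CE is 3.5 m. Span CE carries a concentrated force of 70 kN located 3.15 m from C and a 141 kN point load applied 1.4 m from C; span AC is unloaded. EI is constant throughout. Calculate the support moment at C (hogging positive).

Take M_C as the redundant. Released structure: two simple spans AC and CE with a hinge at C.
Rotations at C on the released spans (each span's end-slope, ×1/EI):
  span CE: point load 70 at a = 3.15: Pab(L + b)/(6LEI) = 14.15/EI
  span CE: point load 141 at a = 1.4: Pab(L + b)/(6LEI) = 110.5/EI
  relative rotation θ_0 = (0 + 124.7)/EI = 124.7/EI
A unit hogging moment at C produces rotation L₁/(3EI) + L₂/(3EI) = 4.833/EI.
Slope continuity at C: θ_0 = M_C·4.833/EI, so M_C = 124.7/4.833 = 25.8 kN·m (hogging).

M_C = 25.8 kN·m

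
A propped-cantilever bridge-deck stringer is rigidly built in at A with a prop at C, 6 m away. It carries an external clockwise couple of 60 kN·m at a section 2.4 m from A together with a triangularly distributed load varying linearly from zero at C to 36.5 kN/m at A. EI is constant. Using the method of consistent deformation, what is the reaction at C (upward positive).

Remove the prop at C; the released (primary) structure is a cantilever built in at A.
Primary-structure tip deflection at C by superposition:
  clockwise couple 60 at a = 2.4: M₀a(2L − a)/(2EI) = 691.2/EI
  triangular load, peak 36.5 at the fixed end: w₀L⁴/(30EI) = 1577/EI
  δ_0 = 2268/EI
Flexibility coefficient — unit upward force at C: δ_{CC} = L³/(3EI) = 72/EI.
Compatibility at C: δ_0 − R_C·δ_{CC} = 0, so R_C = 2268/72 = 31.5 kN.

R_C = 31.5 kN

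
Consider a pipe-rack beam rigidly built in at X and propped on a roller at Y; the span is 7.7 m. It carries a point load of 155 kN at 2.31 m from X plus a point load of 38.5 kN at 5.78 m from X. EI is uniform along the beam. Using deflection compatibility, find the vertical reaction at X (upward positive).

R_X = 150.3 kN

Choose R_Y as the redundant. The primary structure is the cantilever fixed at X.
Downward deflection at the released point Y due to the loads:
  point load 155 at a = 2.31: Pa²(3L − a)/(6EI) = 2866/EI
  point load 38.5 at a = 5.78: Pa²(3L − a)/(6EI) = 3713/EI
  δ_0 = 6579/EI
Tip deflection under a unit load at Y: L³/(3EI) = 152.2/EI.
Compatibility at Y: δ_0 − R_Y·δ_{YY} = 0, so R_Y = 6579/152.2 = 43.23 kN.
Vertical equilibrium: R_X = ΣP − R_Y = 193.5 − 43.23 = 150.3 kN.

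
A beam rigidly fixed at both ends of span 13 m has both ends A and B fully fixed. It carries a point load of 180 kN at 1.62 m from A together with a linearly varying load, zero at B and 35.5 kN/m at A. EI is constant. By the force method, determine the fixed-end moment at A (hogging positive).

Take the two fixed-end moments M_A, M_B as redundants; the released structure is the simple span AB.
End rotations of the released simple span under the applied load (×1/EI):
  at A: point load 180 at a = 1.62: Pab(L + b)/(6LEI) = 1037/EI
  at B: point load 180 at a = 1.62: Pab(L + a)/(6LEI) = 622/EI
  at A: triangular load, peak 35.5: w₀L³/(45EI) = 1733/EI
  at B: triangular load, peak 35.5: 7w₀L³/(360EI) = 1517/EI
  θ_A0 = 2770/EI,  θ_B0 = 2139/EI
Flexibility coefficients: a unit moment at one end gives L/(3EI) there and L/(6EI) at the far end, so f₁₁ = f₂₂ = 4.333/EI and f₁₂ = f₂₁ = 2.167/EI.
Compatibility — zero rotation at each built-in end:
  4.333 M_A + 2.167 M_B = 2770
  2.167 M_A + 4.333 M_B = 2139
Solving the pair gives M_A = 523.4 kN·m and M_B = 231.8 kN·m (hogging).

M_A = 523.4 kN·m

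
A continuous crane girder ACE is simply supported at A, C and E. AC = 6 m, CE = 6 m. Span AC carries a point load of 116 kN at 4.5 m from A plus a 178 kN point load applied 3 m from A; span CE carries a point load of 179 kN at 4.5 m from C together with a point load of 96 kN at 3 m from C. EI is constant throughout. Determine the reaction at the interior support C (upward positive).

R_C = 360.1 kN

Release continuity at C by inserting a hinge; the redundant is the internal moment M_C. The primary structure is two simply-supported spans AC and CE.
Rotations at C on the released spans (each span's end-slope, ×1/EI):
  span AC: point load 116 at a = 4.5: Pab(L + a)/(6LEI) = 228.4/EI
  span AC: point load 178 at a = 3: Pab(L + a)/(6LEI) = 400.5/EI
  span CE: point load 179 at a = 4.5: Pab(L + b)/(6LEI) = 251.7/EI
  span CE: point load 96 at a = 3: Pab(L + b)/(6LEI) = 216/EI
  relative rotation θ_0 = (628.9 + 467.7)/EI = 1097/EI
A unit hogging moment at C produces rotation L₁/(3EI) + L₂/(3EI) = 4/EI.
Compatibility: M_C·(L₁+L₂)/(3EI) = θ_0, giving M_C = 274.1 kN·m (hogging).
Span AC, ΣM about A with M_C applied at C: R_C^{AC}·6 = 1056 + 274.1, so R_C^{AC} = 221.7 kN and R_A = 294 − 221.7 = 72.31 kN.
Span CE, ΣM about E: R_C^{CE}·6 = 556.5 + 274.1, so R_C^{CE} = 138.4 kN and R_E = 275 − 138.4 = 136.6 kN.
R_C = 221.7 + 138.4 = 360.1 kN.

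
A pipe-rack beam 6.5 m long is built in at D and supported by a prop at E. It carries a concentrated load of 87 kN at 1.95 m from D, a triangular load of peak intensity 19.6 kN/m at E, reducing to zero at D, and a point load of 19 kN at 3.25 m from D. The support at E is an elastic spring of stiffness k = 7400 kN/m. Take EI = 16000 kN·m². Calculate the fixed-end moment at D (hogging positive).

M_D = 180.1 kN·m

Take the reaction at E as the redundant and release it; the primary structure is a cantilever fixed at D.
Deflection at E on the released cantilever, summing each load's contribution:
  point load 87 at a = 1.95: Pa²(3L − a)/(6EI) = 967.6/EI
  triangular load, peak 19.6 at the free end: 11w₀L⁴/(120EI) = 3207/EI
  point load 19 at a = 3.25: Pa²(3L − a)/(6EI) = 543.5/EI
  δ_0 = 4718/EI
Flexibility coefficient — unit upward force at E: δ_{EE} = L³/(3EI) = 91.54/EI.
With EI = 16000 kN·m²: δ_0 = 0.2949 m and δ_{EE} = 0.005721 m/kN.
Compatibility — the spring shortens by R_E/k under the reaction it provides: δ_0 − R_E·δ_{EE} = R_E/k. With 1/k = 0.000135 m/kN, R_E = δ_0 / (δ_{EE} + 1/k) = 0.2949 / (0.005721 + 0.000135) = 50.35 kN.
Moment equilibrium about D: M_D = Σ(load moments about D) − R_E·L = 507.4 − 50.35×6.5 = 180.1 kN·m.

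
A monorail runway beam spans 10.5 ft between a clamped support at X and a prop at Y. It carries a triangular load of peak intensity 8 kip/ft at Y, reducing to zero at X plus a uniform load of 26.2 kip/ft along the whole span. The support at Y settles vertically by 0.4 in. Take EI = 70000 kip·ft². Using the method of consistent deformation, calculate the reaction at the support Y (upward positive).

Choose R_Y as the redundant. The primary structure is the cantilever fixed at X.
Downward deflection at the released point Y due to the loads:
  triangular load, peak 8 at the free end: 11w₀L⁴/(120EI) = 8914/EI
  UDL 26.2: wL⁴/(8EI) = 39808/EI
  δ_0 = 48722/EI
Flexibility coefficient — unit upward force at Y: δ_{YY} = L³/(3EI) = 385.9/EI.
With EI = 70000 kip·ft²: δ_0 = 0.69602 ft and δ_{YY} = 0.005513 ft/kip.
Compatibility — the beam at Y must follow the support down by 0.03333 ft: δ_0 − R_Y·δ_{YY} = 0.03333, so R_Y = (0.69602 − 0.03333)/0.005513 = 120.2 kip.

R_Y = 120.2 kip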